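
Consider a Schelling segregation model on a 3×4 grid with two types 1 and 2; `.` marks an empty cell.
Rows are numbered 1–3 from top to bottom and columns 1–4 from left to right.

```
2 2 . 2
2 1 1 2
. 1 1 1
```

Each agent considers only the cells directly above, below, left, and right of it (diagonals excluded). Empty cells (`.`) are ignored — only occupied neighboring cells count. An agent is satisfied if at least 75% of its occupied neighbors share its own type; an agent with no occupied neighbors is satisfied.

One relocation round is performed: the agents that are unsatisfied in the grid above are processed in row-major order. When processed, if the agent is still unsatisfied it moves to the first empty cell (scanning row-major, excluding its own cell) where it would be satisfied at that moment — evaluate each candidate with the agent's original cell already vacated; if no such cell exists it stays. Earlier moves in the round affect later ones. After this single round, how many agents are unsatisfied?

Initially unsatisfied (in order): (1,2), (2,1), (2,2), (2,3), (2,4), (3,4).
  (1,2): no empty cell satisfies it; stays.
  (2,1): no empty cell satisfies it; stays.
  (2,2): no empty cell satisfies it; stays.
  (2,3): no empty cell satisfies it; stays.
  (2,4): no empty cell satisfies it; stays.
  (3,4): no empty cell satisfies it; stays.
Resulting grid:
2 2 . 2
2 1 1 2
. 1 1 1
Unsatisfied now: (1,2), (2,1), (2,2), (2,3), (2,4), (3,4).

6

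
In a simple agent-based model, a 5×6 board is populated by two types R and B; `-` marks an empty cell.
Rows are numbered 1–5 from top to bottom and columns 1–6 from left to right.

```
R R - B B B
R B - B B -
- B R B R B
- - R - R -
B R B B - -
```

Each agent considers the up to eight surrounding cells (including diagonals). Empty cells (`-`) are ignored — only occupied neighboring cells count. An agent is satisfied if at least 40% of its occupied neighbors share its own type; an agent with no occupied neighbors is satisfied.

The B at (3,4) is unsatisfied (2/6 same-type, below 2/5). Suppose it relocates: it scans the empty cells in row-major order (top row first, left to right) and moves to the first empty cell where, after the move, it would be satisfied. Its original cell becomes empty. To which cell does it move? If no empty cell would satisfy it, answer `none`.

Vacating (3,4). Empty cells in order:
  (1,3): 3/4 same-type → satisfied — stop here.

(1,3)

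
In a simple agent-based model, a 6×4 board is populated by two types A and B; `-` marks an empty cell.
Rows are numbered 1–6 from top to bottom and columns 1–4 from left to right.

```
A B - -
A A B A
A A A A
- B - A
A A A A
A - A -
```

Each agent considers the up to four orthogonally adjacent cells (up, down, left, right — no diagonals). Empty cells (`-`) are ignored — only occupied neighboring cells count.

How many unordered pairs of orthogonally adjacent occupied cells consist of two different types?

Scan each occupied cell's neighbors to the right and below so each pair is counted once.
Row 1: A(1,1)–B(1,2)≠ A(1,1)–A(2,1)= B(1,2)–A(2,2)≠  → 2/3 unlike.
Row 2: A(2,1)–A(2,2)= A(2,1)–A(3,1)= A(2,2)–B(2,3)≠ A(2,2)–A(3,2)= B(2,3)–A(2,4)≠ B(2,3)–A(3,3)≠ A(2,4)–A(3,4)=  → 3/7 unlike.
Row 3: A(3,1)–A(3,2)= A(3,2)–A(3,3)= A(3,2)–B(4,2)≠ A(3,3)–A(3,4)= A(3,4)–A(4,4)=  → 1/5 unlike.
Row 4: B(4,2)–A(5,2)≠ A(4,4)–A(5,4)=  → 1/2 unlike.
Row 5: A(5,1)–A(5,2)= A(5,1)–A(6,1)= A(5,2)–A(5,3)= A(5,3)–A(5,4)= A(5,3)–A(6,3)=  → 0/5 unlike.
Total adjacent occupied pairs: 22; unlike-type pairs: 7.

7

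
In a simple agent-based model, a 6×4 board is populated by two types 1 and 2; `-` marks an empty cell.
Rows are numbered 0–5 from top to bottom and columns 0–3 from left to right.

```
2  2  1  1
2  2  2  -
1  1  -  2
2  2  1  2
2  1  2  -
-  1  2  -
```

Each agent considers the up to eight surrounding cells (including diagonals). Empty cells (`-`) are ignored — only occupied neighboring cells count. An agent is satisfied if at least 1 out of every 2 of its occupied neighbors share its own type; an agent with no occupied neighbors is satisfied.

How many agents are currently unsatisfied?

Row 0: (0,0)2 3/3 satisfied · (0,1)2 4/5 satisfied · (0,2)1 1/4 not · (0,3)1 1/2 satisfied
Row 1: (1,0)2 3/5 satisfied · (1,1)2 4/7 satisfied · (1,2)2 3/6 satisfied
Row 2: (2,0)1 1/5 not · (2,1)1 2/7 not · (2,3)2 2/3 satisfied
Row 3: (3,0)2 2/5 not · (3,1)2 3/7 not · (3,2)1 2/6 not · (3,3)2 2/3 satisfied
Row 4: (4,0)2 2/4 satisfied · (4,1)1 2/7 not · (4,2)2 3/6 satisfied
Row 5: (5,1)1 1/4 not · (5,2)2 1/3 not
Unsatisfied: (0,2), (2,0), (2,1), (3,0), (3,1), (3,2), (4,1), (5,1), (5,2) — 9 in total.

9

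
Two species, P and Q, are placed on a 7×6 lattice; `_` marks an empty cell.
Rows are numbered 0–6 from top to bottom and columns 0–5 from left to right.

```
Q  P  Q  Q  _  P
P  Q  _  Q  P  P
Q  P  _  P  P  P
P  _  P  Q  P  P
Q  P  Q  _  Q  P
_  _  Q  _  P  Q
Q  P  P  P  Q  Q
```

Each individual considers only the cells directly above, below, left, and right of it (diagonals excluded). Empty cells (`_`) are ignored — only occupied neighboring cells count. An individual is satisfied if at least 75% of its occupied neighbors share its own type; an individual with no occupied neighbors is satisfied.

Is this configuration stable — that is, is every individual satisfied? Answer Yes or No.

(0,0)Q 0/2 unhappy
(0,1)P 0/3 unhappy
(0,2)Q 1/2 unhappy
(0,3)Q 2/2 ok
(0,5)P 1/1 ok
(1,0)P 0/3 unhappy
(1,1)Q 0/3 unhappy
(1,3)Q 1/3 unhappy
(1,4)P 2/3 unhappy
(1,5)P 3/3 ok
(2,0)Q 0/3 unhappy
(2,1)P 0/2 unhappy
(2,3)P 1/3 unhappy
(2,4)P 4/4 ok
(2,5)P 3/3 ok
(3,0)P 0/2 unhappy
(3,2)P 0/2 unhappy
(3,3)Q 0/3 unhappy
(3,4)P 2/4 unhappy
(3,5)P 3/3 ok
(4,0)Q 0/2 unhappy
(4,1)P 0/2 unhappy
(4,2)Q 1/3 unhappy
(4,4)Q 0/3 unhappy
(4,5)P 1/3 unhappy
(5,2)Q 1/2 unhappy
(5,4)P 0/3 unhappy
(5,5)Q 1/3 unhappy
(6,0)Q 0/1 unhappy
(6,1)P 1/2 unhappy
(6,2)P 2/3 unhappy
(6,3)P 1/2 unhappy
(6,4)Q 1/3 unhappy
(6,5)Q 2/2 ok
For instance (0,0) has only 0/2 same-type neighbors, below 3/4.

No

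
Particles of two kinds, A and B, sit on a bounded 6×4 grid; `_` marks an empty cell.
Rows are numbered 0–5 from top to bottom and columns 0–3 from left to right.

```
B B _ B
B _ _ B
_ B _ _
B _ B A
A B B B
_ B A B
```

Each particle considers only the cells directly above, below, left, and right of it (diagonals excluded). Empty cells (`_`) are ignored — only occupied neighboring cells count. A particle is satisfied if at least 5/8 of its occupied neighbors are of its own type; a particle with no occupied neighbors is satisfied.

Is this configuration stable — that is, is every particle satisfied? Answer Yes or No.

No

Row 0: (0,0)B 2/2 ok · (0,1)B 1/1 ok · (0,3)B 1/1 ok
Row 1: (1,0)B 1/1 ok · (1,3)B 1/1 ok
Row 2: (2,1)B 0/0 ok
Row 3: (3,0)B 0/1 unhappy · (3,2)B 1/2 unhappy · (3,3)A 0/2 unhappy
Row 4: (4,0)A 0/2 unhappy · (4,1)B 2/3 ok · (4,2)B 3/4 ok · (4,3)B 2/3 ok
Row 5: (5,1)B 1/2 unhappy · (5,2)A 0/3 unhappy · (5,3)B 1/2 unhappy
For instance (3,0) has only 0/1 same-type neighbors, below 5/8.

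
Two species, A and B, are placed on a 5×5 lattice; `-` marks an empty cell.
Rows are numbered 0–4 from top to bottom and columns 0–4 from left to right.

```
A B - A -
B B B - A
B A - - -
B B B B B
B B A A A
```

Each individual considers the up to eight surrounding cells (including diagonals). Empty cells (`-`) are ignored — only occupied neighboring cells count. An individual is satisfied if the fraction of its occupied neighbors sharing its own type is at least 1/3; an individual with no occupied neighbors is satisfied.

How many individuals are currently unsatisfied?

(0,0)A 0/3 ✗
(0,1)B 3/4 ✓
(0,3)A 1/2 ✓
(1,0)B 3/5 ✓
(1,1)B 4/6 ✓
(1,2)B 2/4 ✓
(1,4)A 1/1 ✓
(2,0)B 4/5 ✓
(2,1)A 0/7 ✗
(3,0)B 4/5 ✓
(3,1)B 5/7 ✓
(3,2)B 3/6 ✓
(3,3)B 2/5 ✓
(3,4)B 1/3 ✓
(4,0)B 3/3 ✓
(4,1)B 4/5 ✓
(4,2)A 1/5 ✗
(4,3)A 2/5 ✓
(4,4)A 1/3 ✓
Unsatisfied: (0,0), (2,1), (4,2) — 3 in total.

3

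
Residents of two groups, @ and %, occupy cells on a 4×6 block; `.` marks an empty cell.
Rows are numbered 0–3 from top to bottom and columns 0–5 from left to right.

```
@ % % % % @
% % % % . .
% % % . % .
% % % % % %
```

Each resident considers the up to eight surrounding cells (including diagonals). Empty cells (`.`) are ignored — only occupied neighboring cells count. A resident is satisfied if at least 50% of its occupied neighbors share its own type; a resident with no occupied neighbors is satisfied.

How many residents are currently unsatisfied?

2

(0,0)@ 0/3 not
(0,1)% 4/5 satisfied
(0,2)% 5/5 satisfied
(0,3)% 4/4 satisfied
(0,4)% 2/3 satisfied
(0,5)@ 0/1 not
(1,0)% 4/5 satisfied
(1,1)% 7/8 satisfied
(1,2)% 7/7 satisfied
(1,3)% 6/6 satisfied
(2,0)% 5/5 satisfied
(2,1)% 8/8 satisfied
(2,2)% 7/7 satisfied
(2,4)% 4/4 satisfied
(3,0)% 3/3 satisfied
(3,1)% 5/5 satisfied
(3,2)% 4/4 satisfied
(3,3)% 4/4 satisfied
(3,4)% 3/3 satisfied
(3,5)% 2/2 satisfied
Unsatisfied: (0,0), (0,5) — 2 in total.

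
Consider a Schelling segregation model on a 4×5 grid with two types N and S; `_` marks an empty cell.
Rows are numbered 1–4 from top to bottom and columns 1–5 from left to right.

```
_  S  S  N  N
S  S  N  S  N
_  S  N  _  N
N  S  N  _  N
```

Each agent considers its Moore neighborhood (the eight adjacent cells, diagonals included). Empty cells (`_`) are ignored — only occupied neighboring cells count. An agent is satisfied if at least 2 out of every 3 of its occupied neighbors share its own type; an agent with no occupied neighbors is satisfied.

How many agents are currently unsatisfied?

Row 1: (1,2)S 3/4 ✓ · (1,3)S 3/5 ✗ · (1,4)N 3/5 ✗ · (1,5)N 2/3 ✓
Row 2: (2,1)S 3/3 ✓ · (2,2)S 4/6 ✓ · (2,3)N 2/7 ✗ · (2,4)S 1/7 ✗ · (2,5)N 3/4 ✓
Row 3: (3,2)S 3/7 ✗ · (3,3)N 2/6 ✗ · (3,5)N 2/3 ✓
Row 4: (4,1)N 0/2 ✗ · (4,2)S 1/4 ✗ · (4,3)N 1/3 ✗ · (4,5)N 1/1 ✓
Unsatisfied: (1,3), (1,4), (2,3), (2,4), (3,2), (3,3), (4,1), (4,2), (4,3) — 9 in total.

9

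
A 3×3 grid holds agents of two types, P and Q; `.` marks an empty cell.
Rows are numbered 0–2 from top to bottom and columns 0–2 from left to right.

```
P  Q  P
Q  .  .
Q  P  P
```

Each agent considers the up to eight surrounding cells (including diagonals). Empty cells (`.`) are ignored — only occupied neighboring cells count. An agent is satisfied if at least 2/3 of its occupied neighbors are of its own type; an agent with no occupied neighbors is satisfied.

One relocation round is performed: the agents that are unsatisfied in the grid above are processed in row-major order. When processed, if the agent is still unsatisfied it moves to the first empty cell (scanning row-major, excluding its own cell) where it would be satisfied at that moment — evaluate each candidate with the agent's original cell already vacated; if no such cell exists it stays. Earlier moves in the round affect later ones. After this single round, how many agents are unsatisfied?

Initially unsatisfied (in order): (0,0), (0,1), (0,2), (1,0), (2,0), (2,1).
  (0,0) → (1,2).
  (0,1) → (0,0).
  (0,2): now satisfied by earlier moves; stays.
  (1,0): now satisfied by earlier moves; stays.
  (2,0): no empty cell satisfies it; stays.
  (2,1): no empty cell satisfies it; stays.
Resulting grid:
Q . P
Q . P
Q P P
Unsatisfied now: (2,0), (2,1).

2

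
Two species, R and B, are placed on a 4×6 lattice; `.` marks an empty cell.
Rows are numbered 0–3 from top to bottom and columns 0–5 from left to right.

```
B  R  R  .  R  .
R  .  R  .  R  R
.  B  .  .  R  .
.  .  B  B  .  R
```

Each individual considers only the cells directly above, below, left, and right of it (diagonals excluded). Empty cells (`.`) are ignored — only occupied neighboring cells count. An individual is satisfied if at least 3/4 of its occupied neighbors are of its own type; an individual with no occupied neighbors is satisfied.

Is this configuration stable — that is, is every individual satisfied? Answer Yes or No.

(0,0)B 0/2 not
(0,1)R 1/2 not
(0,2)R 2/2 satisfied
(0,4)R 1/1 satisfied
(1,0)R 0/1 not
(1,2)R 1/1 satisfied
(1,4)R 3/3 satisfied
(1,5)R 1/1 satisfied
(2,1)B 0/0 satisfied
(2,4)R 1/1 satisfied
(3,2)B 1/1 satisfied
(3,3)B 1/1 satisfied
(3,5)R 0/0 satisfied
For instance (0,0) has only 0/2 same-type neighbors, below 3/4.

No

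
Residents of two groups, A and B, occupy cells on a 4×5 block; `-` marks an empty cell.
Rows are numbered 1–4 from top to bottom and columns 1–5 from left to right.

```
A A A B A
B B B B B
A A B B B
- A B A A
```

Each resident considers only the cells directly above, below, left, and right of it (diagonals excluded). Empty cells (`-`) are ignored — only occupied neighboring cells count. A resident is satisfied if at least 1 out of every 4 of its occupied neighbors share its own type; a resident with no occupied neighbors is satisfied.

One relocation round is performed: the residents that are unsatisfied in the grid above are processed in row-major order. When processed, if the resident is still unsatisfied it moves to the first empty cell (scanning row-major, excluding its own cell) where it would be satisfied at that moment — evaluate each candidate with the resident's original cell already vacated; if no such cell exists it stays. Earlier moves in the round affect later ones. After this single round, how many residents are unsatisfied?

Initially unsatisfied (in order): (1,5).
  (1,5) → (4,1).
Resulting grid:
A A A B -
B B B B B
A A B B B
A A B A A
All satisfied now.

0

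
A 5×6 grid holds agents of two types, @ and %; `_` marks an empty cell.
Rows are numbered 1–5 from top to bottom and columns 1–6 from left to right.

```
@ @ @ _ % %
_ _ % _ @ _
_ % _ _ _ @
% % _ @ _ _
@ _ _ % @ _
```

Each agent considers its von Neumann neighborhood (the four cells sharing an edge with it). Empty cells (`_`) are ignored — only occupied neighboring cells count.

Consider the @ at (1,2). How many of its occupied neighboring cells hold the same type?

Occupied neighbors of (1,2): (1,1)=@, (1,3)=@.
Same type (@): 2 of 2.

2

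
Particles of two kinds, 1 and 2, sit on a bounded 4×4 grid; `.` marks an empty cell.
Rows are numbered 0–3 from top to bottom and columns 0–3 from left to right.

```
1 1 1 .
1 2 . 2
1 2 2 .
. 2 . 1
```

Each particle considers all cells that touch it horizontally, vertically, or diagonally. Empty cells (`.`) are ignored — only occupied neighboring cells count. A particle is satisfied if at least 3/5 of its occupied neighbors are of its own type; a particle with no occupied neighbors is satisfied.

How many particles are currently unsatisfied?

Row 0: (0,0)1 2/3 satisfied · (0,1)1 3/4 satisfied · (0,2)1 1/3 not
Row 1: (1,0)1 3/5 satisfied · (1,1)2 2/7 not · (1,3)2 1/2 not
Row 2: (2,0)1 1/4 not · (2,1)2 3/5 satisfied · (2,2)2 4/5 satisfied
Row 3: (3,1)2 2/3 satisfied · (3,3)1 0/1 not
Unsatisfied: (0,2), (1,1), (1,3), (2,0), (3,3) — 5 in total.

5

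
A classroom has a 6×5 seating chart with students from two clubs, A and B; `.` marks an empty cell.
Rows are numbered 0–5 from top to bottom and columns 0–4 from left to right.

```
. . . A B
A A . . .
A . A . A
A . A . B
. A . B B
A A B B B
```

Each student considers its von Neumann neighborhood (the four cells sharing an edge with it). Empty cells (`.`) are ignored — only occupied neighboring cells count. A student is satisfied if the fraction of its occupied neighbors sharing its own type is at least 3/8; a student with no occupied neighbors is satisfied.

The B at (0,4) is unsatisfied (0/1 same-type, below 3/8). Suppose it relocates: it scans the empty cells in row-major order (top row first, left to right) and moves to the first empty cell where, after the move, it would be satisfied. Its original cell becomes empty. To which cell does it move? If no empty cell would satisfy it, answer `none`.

Vacating (0,4). Empty cells in order:
  (0,0): 0/1 same-type → still unsatisfied.
  (0,1): 0/1 same-type → still unsatisfied.
  (0,2): 0/1 same-type → still unsatisfied.
  (1,2): 0/2 same-type → still unsatisfied.
  (1,3): 0/1 same-type → still unsatisfied.
  (1,4): 0/1 same-type → still unsatisfied.
  (2,1): 0/3 same-type → still unsatisfied.
  (2,3): 0/2 same-type → still unsatisfied.
  (3,1): 0/3 same-type → still unsatisfied.
  (3,3): 2/3 same-type → satisfied — stop here.

(3,3)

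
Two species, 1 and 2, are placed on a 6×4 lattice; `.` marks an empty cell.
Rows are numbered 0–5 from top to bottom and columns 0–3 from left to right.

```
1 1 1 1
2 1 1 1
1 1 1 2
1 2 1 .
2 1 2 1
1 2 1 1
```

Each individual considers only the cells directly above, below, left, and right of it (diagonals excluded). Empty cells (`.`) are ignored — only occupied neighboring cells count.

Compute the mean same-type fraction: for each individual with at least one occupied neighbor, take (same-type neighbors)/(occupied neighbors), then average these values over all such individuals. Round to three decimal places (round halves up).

0.460

Row 0: (0,0)1 1/2 · (0,1)1 3/3 · (0,2)1 3/3 · (0,3)1 2/2
Row 1: (1,0)2 0/3 · (1,1)1 3/4 · (1,2)1 4/4 · (1,3)1 2/3
Row 2: (2,0)1 2/3 · (2,1)1 3/4 · (2,2)1 3/4 · (2,3)2 0/2
Row 3: (3,0)1 1/3 · (3,1)2 0/4 · (3,2)1 1/3
Row 4: (4,0)2 0/3 · (4,1)1 0/4 · (4,2)2 0/4 · (4,3)1 1/2
Row 5: (5,0)1 0/2 · (5,1)2 0/3 · (5,2)1 1/3 · (5,3)1 2/2
Sum over 23 individuals: 1/2 + 3/3 + 3/3 + 2/2 + 0/3 + 3/4 + 4/4 + 2/3 + 2/3 + 3/4 + 3/4 + 0/2 + 1/3 + 0/4 + 1/3 + 0/3 + 0/4 + 0/4 + 1/2 + 0/2 + 0/3 + 1/3 + 2/2 = 127/12; mean = 127/12 ÷ 23 = 127/276 = 0.460144… → 0.460.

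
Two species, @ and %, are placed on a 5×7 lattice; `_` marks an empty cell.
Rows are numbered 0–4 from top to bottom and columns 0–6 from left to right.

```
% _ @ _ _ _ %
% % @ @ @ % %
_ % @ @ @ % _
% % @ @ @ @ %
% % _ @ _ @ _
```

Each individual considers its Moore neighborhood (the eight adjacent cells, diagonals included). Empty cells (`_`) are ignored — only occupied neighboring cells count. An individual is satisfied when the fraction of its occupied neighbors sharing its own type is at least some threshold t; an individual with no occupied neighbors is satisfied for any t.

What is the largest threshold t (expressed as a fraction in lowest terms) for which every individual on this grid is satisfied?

1/3

(0,0)% 2/2
(0,2)@ 2/3
(0,6)% 2/2
(1,0)% 3/3
(1,1)% 3/6
(1,2)@ 4/6
(1,3)@ 6/6
(1,4)@ 3/5
(1,5)% 3/5
(1,6)% 3/3
(2,1)% 4/7
(2,2)@ 5/8
(2,3)@ 8/8
(2,4)@ 6/8
(2,5)% 3/7
(3,0)% 4/4
(3,1)% 4/6
(3,2)@ 4/7
(3,3)@ 6/6
(3,4)@ 6/7
(3,5)@ 3/5
(3,6)% 1/3
(4,0)% 3/3
(4,1)% 3/4
(4,3)@ 3/3
(4,5)@ 2/3
The smallest same-type fraction is 1/3 at (3,6), which reduces to 1/3. Any threshold above that leaves this individual unsatisfied.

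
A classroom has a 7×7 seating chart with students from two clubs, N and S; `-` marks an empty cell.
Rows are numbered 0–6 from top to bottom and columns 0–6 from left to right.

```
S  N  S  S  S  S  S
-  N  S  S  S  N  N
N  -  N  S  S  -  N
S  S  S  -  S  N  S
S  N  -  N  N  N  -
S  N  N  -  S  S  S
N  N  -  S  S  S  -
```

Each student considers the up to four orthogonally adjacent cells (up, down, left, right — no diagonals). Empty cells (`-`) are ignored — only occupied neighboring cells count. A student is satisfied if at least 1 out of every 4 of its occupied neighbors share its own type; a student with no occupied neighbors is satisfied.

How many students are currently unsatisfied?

(0,0)S 0/1 ✗
(0,1)N 1/3 ✓
(0,2)S 2/3 ✓
(0,3)S 3/3 ✓
(0,4)S 3/3 ✓
(0,5)S 2/3 ✓
(0,6)S 1/2 ✓
(1,1)N 1/2 ✓
(1,2)S 2/4 ✓
(1,3)S 4/4 ✓
(1,4)S 3/4 ✓
(1,5)N 1/3 ✓
(1,6)N 2/3 ✓
(2,0)N 0/1 ✗
(2,2)N 0/3 ✗
(2,3)S 2/3 ✓
(2,4)S 3/3 ✓
(2,6)N 1/2 ✓
(3,0)S 2/3 ✓
(3,1)S 2/3 ✓
(3,2)S 1/2 ✓
(3,4)S 1/3 ✓
(3,5)N 1/3 ✓
(3,6)S 0/2 ✗
(4,0)S 2/3 ✓
(4,1)N 1/3 ✓
(4,3)N 1/1 ✓
(4,4)N 2/4 ✓
(4,5)N 2/3 ✓
(5,0)S 1/3 ✓
(5,1)N 3/4 ✓
(5,2)N 1/1 ✓
(5,4)S 2/3 ✓
(5,5)S 3/4 ✓
(5,6)S 1/1 ✓
(6,0)N 1/2 ✓
(6,1)N 2/2 ✓
(6,3)S 1/1 ✓
(6,4)S 3/3 ✓
(6,5)S 2/2 ✓
Unsatisfied: (0,0), (2,0), (2,2), (3,6) — 4 in total.

4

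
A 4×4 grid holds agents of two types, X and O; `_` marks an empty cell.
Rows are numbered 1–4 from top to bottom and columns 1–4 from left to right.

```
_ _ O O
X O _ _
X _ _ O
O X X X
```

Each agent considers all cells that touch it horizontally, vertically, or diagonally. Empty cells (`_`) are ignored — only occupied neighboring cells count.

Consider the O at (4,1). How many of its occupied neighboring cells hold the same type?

Occupied neighbors of (4,1): (3,1)=X, (4,2)=X.
Same type (O): 0 of 2.

0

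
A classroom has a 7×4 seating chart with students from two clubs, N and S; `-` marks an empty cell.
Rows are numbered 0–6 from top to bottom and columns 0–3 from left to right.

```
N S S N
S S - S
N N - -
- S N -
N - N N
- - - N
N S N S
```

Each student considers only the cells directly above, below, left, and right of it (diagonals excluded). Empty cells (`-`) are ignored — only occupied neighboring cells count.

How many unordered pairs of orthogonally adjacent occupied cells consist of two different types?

12

Scan each occupied cell's neighbors to the right and below so each pair is counted once.
From row 0: 4 unlike of 6 pairs (running 4/6).
From row 1: 2 unlike of 3 pairs (running 6/9).
From row 2: 1 unlike of 2 pairs (running 7/11).
From row 3: 1 unlike of 2 pairs (running 8/13).
From row 4: 0 unlike of 2 pairs (running 8/15).
From row 5: 1 unlike of 1 pairs (running 9/16).
From row 6: 3 unlike of 3 pairs (running 12/19).
Total adjacent occupied pairs: 19; unlike-type pairs: 12.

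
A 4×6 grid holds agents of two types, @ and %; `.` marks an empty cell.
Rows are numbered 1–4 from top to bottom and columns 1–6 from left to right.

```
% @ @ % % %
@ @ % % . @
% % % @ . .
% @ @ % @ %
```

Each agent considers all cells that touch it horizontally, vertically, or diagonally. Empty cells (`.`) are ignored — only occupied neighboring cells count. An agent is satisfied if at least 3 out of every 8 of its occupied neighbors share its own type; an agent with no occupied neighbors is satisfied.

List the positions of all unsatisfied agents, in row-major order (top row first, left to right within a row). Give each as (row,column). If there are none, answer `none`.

(1,1)% 0/3 not
(1,2)@ 3/5 satisfied
(1,3)@ 2/5 satisfied
(1,4)% 3/4 satisfied
(1,5)% 3/4 satisfied
(1,6)% 1/2 satisfied
(2,1)@ 2/5 satisfied
(2,2)@ 3/8 satisfied
(2,3)% 4/8 satisfied
(2,4)% 4/6 satisfied
(2,6)@ 0/2 not
(3,1)% 2/5 satisfied
(3,2)% 4/8 satisfied
(3,3)% 4/8 satisfied
(3,4)@ 2/6 not
(4,1)% 2/3 satisfied
(4,2)@ 1/5 not
(4,3)@ 2/5 satisfied
(4,4)% 1/4 not
(4,5)@ 1/3 not
(4,6)% 0/1 not

(1,1), (2,6), (3,4), (4,2), (4,4), (4,5), (4,6)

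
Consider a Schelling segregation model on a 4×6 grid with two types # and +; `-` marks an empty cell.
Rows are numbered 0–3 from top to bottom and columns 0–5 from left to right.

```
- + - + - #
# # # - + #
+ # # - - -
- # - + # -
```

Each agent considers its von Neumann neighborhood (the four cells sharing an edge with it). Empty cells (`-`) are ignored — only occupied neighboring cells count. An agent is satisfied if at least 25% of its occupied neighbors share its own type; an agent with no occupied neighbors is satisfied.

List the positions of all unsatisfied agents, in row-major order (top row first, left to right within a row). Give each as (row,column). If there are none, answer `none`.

(0,1)+ 0/1 not
(0,3)+ 0/0 satisfied
(0,5)# 1/1 satisfied
(1,0)# 1/2 satisfied
(1,1)# 3/4 satisfied
(1,2)# 2/2 satisfied
(1,4)+ 0/1 not
(1,5)# 1/2 satisfied
(2,0)+ 0/2 not
(2,1)# 3/4 satisfied
(2,2)# 2/2 satisfied
(3,1)# 1/1 satisfied
(3,3)+ 0/1 not
(3,4)# 0/1 not

(0,1), (1,4), (2,0), (3,3), (3,4)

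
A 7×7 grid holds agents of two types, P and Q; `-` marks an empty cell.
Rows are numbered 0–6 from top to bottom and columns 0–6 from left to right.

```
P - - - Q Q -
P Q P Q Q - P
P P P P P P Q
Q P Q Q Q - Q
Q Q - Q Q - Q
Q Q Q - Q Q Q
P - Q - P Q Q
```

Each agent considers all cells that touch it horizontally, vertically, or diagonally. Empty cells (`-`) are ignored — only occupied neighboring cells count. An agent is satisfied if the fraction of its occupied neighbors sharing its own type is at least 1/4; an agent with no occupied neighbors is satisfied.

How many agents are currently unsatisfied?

(0,0)P 1/2 ✓
(0,4)Q 3/3 ✓
(0,5)Q 2/3 ✓
(1,0)P 3/4 ✓
(1,1)Q 0/6 ✗
(1,2)P 3/5 ✓
(1,3)Q 2/6 ✓
(1,4)Q 3/6 ✓
(1,6)P 1/3 ✓
(2,0)P 3/5 ✓
(2,1)P 5/8 ✓
(2,2)P 4/8 ✓
(2,3)P 3/8 ✓
(2,4)P 2/6 ✓
(2,5)P 2/6 ✓
(2,6)Q 1/3 ✓
(3,0)Q 2/5 ✓
(3,1)P 3/7 ✓
(3,2)Q 3/7 ✓
(3,3)Q 4/7 ✓
(3,4)Q 3/6 ✓
(3,6)Q 2/3 ✓
(4,0)Q 4/5 ✓
(4,1)Q 6/7 ✓
(4,3)Q 6/6 ✓
(4,4)Q 5/5 ✓
(4,6)Q 3/3 ✓
(5,0)Q 3/4 ✓
(5,1)Q 5/6 ✓
(5,2)Q 4/4 ✓
(5,4)Q 4/5 ✓
(5,5)Q 6/7 ✓
(5,6)Q 4/4 ✓
(6,0)P 0/2 ✗
(6,2)Q 2/2 ✓
(6,4)P 0/3 ✗
(6,5)Q 4/5 ✓
(6,6)Q 3/3 ✓
Unsatisfied: (1,1), (6,0), (6,4) — 3 in total.

3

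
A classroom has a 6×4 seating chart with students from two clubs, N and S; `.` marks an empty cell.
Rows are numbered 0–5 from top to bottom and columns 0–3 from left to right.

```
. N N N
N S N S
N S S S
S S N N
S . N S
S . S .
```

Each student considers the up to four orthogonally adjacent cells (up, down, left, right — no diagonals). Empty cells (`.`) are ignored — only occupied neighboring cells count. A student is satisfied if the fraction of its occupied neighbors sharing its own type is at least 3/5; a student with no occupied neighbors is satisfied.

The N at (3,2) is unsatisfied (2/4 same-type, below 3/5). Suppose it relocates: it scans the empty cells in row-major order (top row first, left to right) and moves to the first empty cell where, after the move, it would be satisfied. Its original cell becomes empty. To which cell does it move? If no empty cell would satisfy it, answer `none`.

Vacating (3,2). Empty cells in order:
  (0,0): 2/2 same-type → satisfied — stop here.

(0,0)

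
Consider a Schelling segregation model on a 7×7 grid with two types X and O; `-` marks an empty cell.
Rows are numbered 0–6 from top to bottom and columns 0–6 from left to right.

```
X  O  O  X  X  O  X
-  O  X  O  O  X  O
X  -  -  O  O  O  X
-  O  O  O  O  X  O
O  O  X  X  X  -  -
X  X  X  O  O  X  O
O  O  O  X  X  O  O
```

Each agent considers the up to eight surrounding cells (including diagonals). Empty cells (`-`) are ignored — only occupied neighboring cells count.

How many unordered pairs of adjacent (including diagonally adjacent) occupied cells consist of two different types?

Scan each occupied cell's neighbors to the right and below (and the two forward diagonals) so each pair is counted once.
Row 0: X(0,0)–O(0,1)≠ X(0,0)–O(1,1)≠ O(0,1)–O(0,2)= O(0,1)–O(1,1)= O(0,1)–X(1,2)≠ O(0,2)–X(0,3)≠ O(0,2)–X(1,2)≠ O(0,2)–O(1,3)= O(0,2)–O(1,1)= X(0,3)–X(0,4)= X(0,3)–O(1,3)≠ X(0,3)–O(1,4)≠ X(0,3)–X(1,2)= X(0,4)–O(0,5)≠ X(0,4)–O(1,4)≠ X(0,4)–X(1,5)= X(0,4)–O(1,3)≠ O(0,5)–X(0,6)≠ O(0,5)–X(1,5)≠ O(0,5)–O(1,6)= O(0,5)–O(1,4)= X(0,6)–O(1,6)≠ X(0,6)–X(1,5)=  → 13/23 unlike.
Row 1: O(1,1)–X(1,2)≠ O(1,1)–X(2,0)≠ X(1,2)–O(1,3)≠ X(1,2)–O(2,3)≠ O(1,3)–O(1,4)= O(1,3)–O(2,3)= O(1,3)–O(2,4)= O(1,4)–X(1,5)≠ O(1,4)–O(2,4)= O(1,4)–O(2,5)= O(1,4)–O(2,3)= X(1,5)–O(1,6)≠ X(1,5)–O(2,5)≠ X(1,5)–X(2,6)= X(1,5)–O(2,4)≠ O(1,6)–X(2,6)≠ O(1,6)–O(2,5)=  → 9/17 unlike.
Row 2: X(2,0)–O(3,1)≠ O(2,3)–O(2,4)= O(2,3)–O(3,3)= O(2,3)–O(3,4)= O(2,3)–O(3,2)= O(2,4)–O(2,5)= O(2,4)–O(3,4)= O(2,4)–X(3,5)≠ O(2,4)–O(3,3)= O(2,5)–X(2,6)≠ O(2,5)–X(3,5)≠ O(2,5)–O(3,6)= O(2,5)–O(3,4)= X(2,6)–O(3,6)≠ X(2,6)–X(3,5)=  → 5/15 unlike.
Row 3: O(3,1)–O(3,2)= O(3,1)–O(4,1)= O(3,1)–X(4,2)≠ O(3,1)–O(4,0)= O(3,2)–O(3,3)= O(3,2)–X(4,2)≠ O(3,2)–X(4,3)≠ O(3,2)–O(4,1)= O(3,3)–O(3,4)= O(3,3)–X(4,3)≠ O(3,3)–X(4,4)≠ O(3,3)–X(4,2)≠ O(3,4)–X(3,5)≠ O(3,4)–X(4,4)≠ O(3,4)–X(4,3)≠ X(3,5)–O(3,6)≠ X(3,5)–X(4,4)=  → 10/17 unlike.
Row 4: O(4,0)–O(4,1)= O(4,0)–X(5,0)≠ O(4,0)–X(5,1)≠ O(4,1)–X(4,2)≠ O(4,1)–X(5,1)≠ O(4,1)–X(5,2)≠ O(4,1)–X(5,0)≠ X(4,2)–X(4,3)= X(4,2)–X(5,2)= X(4,2)–O(5,3)≠ X(4,2)–X(5,1)= X(4,3)–X(4,4)= X(4,3)–O(5,3)≠ X(4,3)–O(5,4)≠ X(4,3)–X(5,2)= X(4,4)–O(5,4)≠ X(4,4)–X(5,5)= X(4,4)–O(5,3)≠  → 11/18 unlike.
Row 5: X(5,0)–X(5,1)= X(5,0)–O(6,0)≠ X(5,0)–O(6,1)≠ X(5,1)–X(5,2)= X(5,1)–O(6,1)≠ X(5,1)–O(6,2)≠ X(5,1)–O(6,0)≠ X(5,2)–O(5,3)≠ X(5,2)–O(6,2)≠ X(5,2)–X(6,3)= X(5,2)–O(6,1)≠ O(5,3)–O(5,4)= O(5,3)–X(6,3)≠ O(5,3)–X(6,4)≠ O(5,3)–O(6,2)= O(5,4)–X(5,5)≠ O(5,4)–X(6,4)≠ O(5,4)–O(6,5)= O(5,4)–X(6,3)≠ X(5,5)–O(5,6)≠ X(5,5)–O(6,5)≠ X(5,5)–O(6,6)≠ X(5,5)–X(6,4)= O(5,6)–O(6,6)= O(5,6)–O(6,5)=  → 16/25 unlike.
Row 6: O(6,0)–O(6,1)= O(6,1)–O(6,2)= O(6,2)–X(6,3)≠ X(6,3)–X(6,4)= X(6,4)–O(6,5)≠ O(6,5)–O(6,6)=  → 2/6 unlike.
Total adjacent occupied pairs: 121; unlike-type pairs: 66.

66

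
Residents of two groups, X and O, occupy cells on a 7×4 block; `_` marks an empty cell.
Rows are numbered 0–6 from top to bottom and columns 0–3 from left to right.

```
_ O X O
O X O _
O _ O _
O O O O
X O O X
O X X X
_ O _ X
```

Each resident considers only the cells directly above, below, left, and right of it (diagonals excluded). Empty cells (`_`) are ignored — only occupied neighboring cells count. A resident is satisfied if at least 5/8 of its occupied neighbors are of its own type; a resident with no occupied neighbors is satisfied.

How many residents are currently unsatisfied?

14

(0,1)O 0/2 unhappy
(0,2)X 0/3 unhappy
(0,3)O 0/1 unhappy
(1,0)O 1/2 unhappy
(1,1)X 0/3 unhappy
(1,2)O 1/3 unhappy
(2,0)O 2/2 ok
(2,2)O 2/2 ok
(3,0)O 2/3 ok
(3,1)O 3/3 ok
(3,2)O 4/4 ok
(3,3)O 1/2 unhappy
(4,0)X 0/3 unhappy
(4,1)O 2/4 unhappy
(4,2)O 2/4 unhappy
(4,3)X 1/3 unhappy
(5,0)O 0/2 unhappy
(5,1)X 1/4 unhappy
(5,2)X 2/3 ok
(5,3)X 3/3 ok
(6,1)O 0/1 unhappy
(6,3)X 1/1 ok
Unsatisfied: (0,1), (0,2), (0,3), (1,0), (1,1), (1,2), (3,3), (4,0), (4,1), (4,2), (4,3), (5,0), (5,1), (6,1) — 14 in total.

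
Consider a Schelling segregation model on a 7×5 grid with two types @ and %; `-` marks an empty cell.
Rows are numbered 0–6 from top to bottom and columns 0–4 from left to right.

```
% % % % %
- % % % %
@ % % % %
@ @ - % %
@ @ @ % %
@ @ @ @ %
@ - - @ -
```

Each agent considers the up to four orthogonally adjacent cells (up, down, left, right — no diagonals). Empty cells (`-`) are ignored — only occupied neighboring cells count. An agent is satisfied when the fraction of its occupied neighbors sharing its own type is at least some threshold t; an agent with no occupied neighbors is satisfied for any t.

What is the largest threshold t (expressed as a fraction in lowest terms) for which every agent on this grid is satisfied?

Row 0: (0,0)% 1/1 · (0,1)% 3/3 · (0,2)% 3/3 · (0,3)% 3/3 · (0,4)% 2/2
Row 1: (1,1)% 3/3 · (1,2)% 4/4 · (1,3)% 4/4 · (1,4)% 3/3
Row 2: (2,0)@ 1/2 · (2,1)% 2/4 · (2,2)% 3/3 · (2,3)% 4/4 · (2,4)% 3/3
Row 3: (3,0)@ 3/3 · (3,1)@ 2/3 · (3,3)% 3/3 · (3,4)% 3/3
Row 4: (4,0)@ 3/3 · (4,1)@ 4/4 · (4,2)@ 2/3 · (4,3)% 2/4 · (4,4)% 3/3
Row 5: (5,0)@ 3/3 · (5,1)@ 3/3 · (5,2)@ 3/3 · (5,3)@ 2/4 · (5,4)% 1/2
Row 6: (6,0)@ 1/1 · (6,3)@ 1/1
The smallest same-type fraction is 1/2 at (2,0), which reduces to 1/2. Any threshold above that leaves this agent unsatisfied.

1/2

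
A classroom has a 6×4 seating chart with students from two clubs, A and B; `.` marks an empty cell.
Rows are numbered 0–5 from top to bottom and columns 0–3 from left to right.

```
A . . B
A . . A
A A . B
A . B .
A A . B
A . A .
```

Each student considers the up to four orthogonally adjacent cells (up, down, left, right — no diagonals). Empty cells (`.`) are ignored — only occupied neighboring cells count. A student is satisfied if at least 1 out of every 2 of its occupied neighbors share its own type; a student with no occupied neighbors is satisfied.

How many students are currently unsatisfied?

(0,0)A 1/1 ok
(0,3)B 0/1 unhappy
(1,0)A 2/2 ok
(1,3)A 0/2 unhappy
(2,0)A 3/3 ok
(2,1)A 1/1 ok
(2,3)B 0/1 unhappy
(3,0)A 2/2 ok
(3,2)B 0/0 ok
(4,0)A 3/3 ok
(4,1)A 1/1 ok
(4,3)B 0/0 ok
(5,0)A 1/1 ok
(5,2)A 0/0 ok
Unsatisfied: (0,3), (1,3), (2,3) — 3 in total.

3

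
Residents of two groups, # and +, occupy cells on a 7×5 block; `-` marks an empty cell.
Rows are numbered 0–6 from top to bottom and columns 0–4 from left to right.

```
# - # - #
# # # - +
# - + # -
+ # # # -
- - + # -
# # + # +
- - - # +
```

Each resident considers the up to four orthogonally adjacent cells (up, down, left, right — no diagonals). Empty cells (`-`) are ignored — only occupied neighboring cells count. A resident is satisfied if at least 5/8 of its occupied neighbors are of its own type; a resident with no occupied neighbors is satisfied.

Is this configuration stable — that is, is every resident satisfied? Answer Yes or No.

No

(0,0)# 1/1 satisfied
(0,2)# 1/1 satisfied
(0,4)# 0/1 not
(1,0)# 3/3 satisfied
(1,1)# 2/2 satisfied
(1,2)# 2/3 satisfied
(1,4)+ 0/1 not
(2,0)# 1/2 not
(2,2)+ 0/3 not
(2,3)# 1/2 not
(3,0)+ 0/2 not
(3,1)# 1/2 not
(3,2)# 2/4 not
(3,3)# 3/3 satisfied
(4,2)+ 1/3 not
(4,3)# 2/3 satisfied
(5,0)# 1/1 satisfied
(5,1)# 1/2 not
(5,2)+ 1/3 not
(5,3)# 2/4 not
(5,4)+ 1/2 not
(6,3)# 1/2 not
(6,4)+ 1/2 not
For instance (0,4) has only 0/1 same-type neighbors, below 5/8.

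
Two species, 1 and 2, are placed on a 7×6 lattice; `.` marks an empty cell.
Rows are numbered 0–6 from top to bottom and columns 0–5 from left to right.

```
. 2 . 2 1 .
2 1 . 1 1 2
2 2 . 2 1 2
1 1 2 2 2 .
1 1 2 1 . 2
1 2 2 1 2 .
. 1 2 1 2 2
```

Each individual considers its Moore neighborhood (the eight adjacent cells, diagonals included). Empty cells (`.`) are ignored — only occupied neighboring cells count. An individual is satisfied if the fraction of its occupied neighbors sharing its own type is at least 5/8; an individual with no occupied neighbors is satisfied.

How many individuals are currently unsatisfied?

26

Row 0: (0,1)2 1/2 ✗ · (0,3)2 0/3 ✗ · (0,4)1 2/4 ✗
Row 1: (1,0)2 3/4 ✓ · (1,1)1 0/4 ✗ · (1,3)1 3/5 ✗ · (1,4)1 3/7 ✗ · (1,5)2 1/4 ✗
Row 2: (2,0)2 2/5 ✗ · (2,1)2 3/6 ✗ · (2,3)2 3/6 ✗ · (2,4)1 2/7 ✗ · (2,5)2 2/4 ✗
Row 3: (3,0)1 3/5 ✗ · (3,1)1 3/7 ✗ · (3,2)2 4/7 ✗ · (3,3)2 4/6 ✓ · (3,4)2 4/6 ✓
Row 4: (4,0)1 4/5 ✓ · (4,1)1 4/8 ✗ · (4,2)2 4/8 ✗ · (4,3)1 1/7 ✗ · (4,5)2 2/2 ✓
Row 5: (5,0)1 3/4 ✓ · (5,1)2 3/7 ✗ · (5,2)2 3/8 ✗ · (5,3)1 2/7 ✗ · (5,4)2 3/6 ✗
Row 6: (6,1)1 1/4 ✗ · (6,2)2 2/5 ✗ · (6,3)1 1/5 ✗ · (6,4)2 2/4 ✗ · (6,5)2 2/2 ✓
Unsatisfied: (0,1), (0,3), (0,4), (1,1), (1,3), (1,4), (1,5), (2,0), (2,1), (2,3), (2,4), (2,5), (3,0), (3,1), (3,2), (4,1), (4,2), (4,3), (5,1), (5,2), (5,3), (5,4), (6,1), (6,2), (6,3), (6,4) — 26 in total.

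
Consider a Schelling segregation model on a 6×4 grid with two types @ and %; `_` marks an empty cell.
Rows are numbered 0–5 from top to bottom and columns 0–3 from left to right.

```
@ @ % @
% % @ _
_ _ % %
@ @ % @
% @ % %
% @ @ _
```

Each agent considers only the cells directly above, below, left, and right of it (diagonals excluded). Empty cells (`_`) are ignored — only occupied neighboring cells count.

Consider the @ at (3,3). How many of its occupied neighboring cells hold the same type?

0

Occupied neighbors of (3,3): (2,3)=%, (4,3)=%, (3,2)=%.
Same type (@): 0 of 3.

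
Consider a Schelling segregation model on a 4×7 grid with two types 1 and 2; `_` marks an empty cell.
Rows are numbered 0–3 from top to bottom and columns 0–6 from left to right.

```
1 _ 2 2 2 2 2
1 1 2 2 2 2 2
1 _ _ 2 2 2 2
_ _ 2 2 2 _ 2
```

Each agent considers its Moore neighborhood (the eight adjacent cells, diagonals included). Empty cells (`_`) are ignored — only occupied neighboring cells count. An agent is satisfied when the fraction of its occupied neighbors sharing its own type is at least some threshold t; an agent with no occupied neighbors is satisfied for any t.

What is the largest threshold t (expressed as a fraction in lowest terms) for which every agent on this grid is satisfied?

(0,0)1 2/2
(0,2)2 3/4
(0,3)2 5/5
(0,4)2 5/5
(0,5)2 5/5
(0,6)2 3/3
(1,0)1 3/3
(1,1)1 3/5
(1,2)2 4/5
(1,3)2 7/7
(1,4)2 8/8
(1,5)2 8/8
(1,6)2 5/5
(2,0)1 2/2
(2,3)2 7/7
(2,4)2 7/7
(2,5)2 7/7
(2,6)2 4/4
(3,2)2 2/2
(3,3)2 4/4
(3,4)2 4/4
(3,6)2 2/2
The smallest same-type fraction is 3/5 at (1,1), which reduces to 3/5. Any threshold above that leaves this agent unsatisfied.

3/5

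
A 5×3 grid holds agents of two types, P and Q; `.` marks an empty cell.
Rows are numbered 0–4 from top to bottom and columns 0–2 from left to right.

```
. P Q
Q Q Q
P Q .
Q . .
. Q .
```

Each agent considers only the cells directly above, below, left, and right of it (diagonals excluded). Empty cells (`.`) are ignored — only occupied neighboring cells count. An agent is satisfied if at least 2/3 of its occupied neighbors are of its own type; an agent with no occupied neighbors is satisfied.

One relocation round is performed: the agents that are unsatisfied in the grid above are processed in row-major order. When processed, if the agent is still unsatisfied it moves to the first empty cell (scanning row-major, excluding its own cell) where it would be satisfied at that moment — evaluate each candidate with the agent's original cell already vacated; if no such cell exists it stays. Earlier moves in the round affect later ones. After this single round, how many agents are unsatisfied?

Initially unsatisfied (in order): (0,1), (0,2), (1,0), (2,0), (2,1), (3,0).
  (0,1) → (3,2).
  (0,2): now satisfied by earlier moves; stays.
  (1,0) → (0,0).
  (2,0): no empty cell satisfies it; stays.
  (2,1) → (0,1).
  (3,0) → (1,0).
Resulting grid:
Q Q Q
Q Q Q
P . .
. . P
. Q .
Unsatisfied now: (2,0).

1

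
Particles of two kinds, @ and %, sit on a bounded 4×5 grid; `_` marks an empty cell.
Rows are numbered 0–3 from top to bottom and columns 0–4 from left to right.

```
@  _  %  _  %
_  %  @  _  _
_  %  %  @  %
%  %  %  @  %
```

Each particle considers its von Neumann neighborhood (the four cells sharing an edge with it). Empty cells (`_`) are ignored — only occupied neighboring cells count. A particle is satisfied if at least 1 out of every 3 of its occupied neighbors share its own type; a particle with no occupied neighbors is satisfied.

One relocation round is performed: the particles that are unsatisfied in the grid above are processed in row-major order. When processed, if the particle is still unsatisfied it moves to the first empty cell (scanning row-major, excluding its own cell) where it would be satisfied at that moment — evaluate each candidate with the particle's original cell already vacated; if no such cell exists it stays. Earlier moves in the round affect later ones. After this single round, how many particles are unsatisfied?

Initially unsatisfied (in order): (0,2), (1,2).
  (0,2) → (0,1).
  (1,2) → (1,0).
Resulting grid:
@ % _ _ %
@ % _ _ _
_ % % @ %
% % % @ %
All satisfied now.

0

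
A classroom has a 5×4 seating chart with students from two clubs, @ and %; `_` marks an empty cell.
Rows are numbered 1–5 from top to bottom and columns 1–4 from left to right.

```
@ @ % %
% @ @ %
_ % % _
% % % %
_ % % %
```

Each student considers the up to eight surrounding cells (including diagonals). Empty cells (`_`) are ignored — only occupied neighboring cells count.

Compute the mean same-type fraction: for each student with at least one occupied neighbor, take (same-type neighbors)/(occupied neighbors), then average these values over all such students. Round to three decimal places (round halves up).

0.734

(1,1)@ 2/3
(1,2)@ 3/5
(1,3)% 2/5
(1,4)% 2/3
(2,1)% 1/4
(2,2)@ 3/7
(2,3)@ 2/7
(2,4)% 3/4
(3,2)% 5/7
(3,3)% 5/7
(4,1)% 3/3
(4,2)% 6/6
(4,3)% 7/7
(4,4)% 4/4
(5,2)% 4/4
(5,3)% 5/5
(5,4)% 3/3
Sum over 17 students: 2/3 + 3/5 + 2/5 + 2/3 + 1/4 + 3/7 + 2/7 + 3/4 + 5/7 + 5/7 + 3/3 + 6/6 + 7/7 + 4/4 + 4/4 + 5/5 + 3/3 = 262/21; mean = 262/21 ÷ 17 = 262/357 = 0.733893… → 0.734.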